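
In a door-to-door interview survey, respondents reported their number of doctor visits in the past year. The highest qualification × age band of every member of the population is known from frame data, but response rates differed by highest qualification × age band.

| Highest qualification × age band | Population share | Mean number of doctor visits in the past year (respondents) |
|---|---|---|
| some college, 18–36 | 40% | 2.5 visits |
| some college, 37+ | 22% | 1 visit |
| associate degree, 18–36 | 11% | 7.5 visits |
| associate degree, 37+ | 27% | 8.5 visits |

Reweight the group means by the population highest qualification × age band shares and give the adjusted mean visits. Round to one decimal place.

4.3

Reweight to the known highest qualification × age band distribution:
  some college, 18–36: 0.4 × 2.5 = 1
  some college, 37+: 0.22 × 1 = 0.22
  associate degree, 18–36: 0.11 × 7.5 = 0.825
  associate degree, 37+: 0.27 × 8.5 = 2.295
Post-stratified estimate = 4.34 → 4.3.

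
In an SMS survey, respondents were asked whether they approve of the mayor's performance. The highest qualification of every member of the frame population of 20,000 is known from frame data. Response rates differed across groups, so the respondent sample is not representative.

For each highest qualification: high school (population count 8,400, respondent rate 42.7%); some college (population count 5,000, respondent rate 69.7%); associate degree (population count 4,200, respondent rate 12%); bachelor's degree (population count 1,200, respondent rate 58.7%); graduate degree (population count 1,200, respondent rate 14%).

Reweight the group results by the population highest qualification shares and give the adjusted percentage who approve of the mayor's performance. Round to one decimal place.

42.2%

Each cell contributes population-share × respondent value:
  high school: (8,400/20,000) × 42.7 = 17.934
  some college: (5,000/20,000) × 69.7 = 17.425
  associate degree: (4,200/20,000) × 12 = 2.52
  bachelor's degree: (1,200/20,000) × 58.7 = 3.522
  graduate degree: (1,200/20,000) × 14 = 0.84
Post-stratified estimate = 42.241 → 42.2%.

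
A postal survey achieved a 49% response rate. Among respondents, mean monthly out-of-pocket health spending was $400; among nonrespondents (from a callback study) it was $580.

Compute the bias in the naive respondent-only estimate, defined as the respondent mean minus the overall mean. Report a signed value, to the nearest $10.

Nonresponse fraction = 1 − 0.49 = 0.51.
Bias = (nonresponse fraction) × (respondent mean − nonrespondent mean)
     = 0.51 × (400 − 580) = 0.51 × -180 = -91.8.

-$90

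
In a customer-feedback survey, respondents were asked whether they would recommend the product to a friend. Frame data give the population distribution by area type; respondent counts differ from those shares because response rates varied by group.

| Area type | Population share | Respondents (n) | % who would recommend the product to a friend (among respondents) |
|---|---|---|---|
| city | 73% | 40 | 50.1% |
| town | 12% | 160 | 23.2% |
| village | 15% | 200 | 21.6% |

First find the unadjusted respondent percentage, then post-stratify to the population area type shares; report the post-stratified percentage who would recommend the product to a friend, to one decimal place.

Unadjusted (pooled respondent) estimate weights by respondent counts:
  (40/400)×50.1 + (160/400)×23.2 + (200/400)×21.6 = 25.09%
Post-stratified estimate weights by population shares:
  0.73×50.1 + 0.12×23.2 + 0.15×21.6 = 42.597%

42.6%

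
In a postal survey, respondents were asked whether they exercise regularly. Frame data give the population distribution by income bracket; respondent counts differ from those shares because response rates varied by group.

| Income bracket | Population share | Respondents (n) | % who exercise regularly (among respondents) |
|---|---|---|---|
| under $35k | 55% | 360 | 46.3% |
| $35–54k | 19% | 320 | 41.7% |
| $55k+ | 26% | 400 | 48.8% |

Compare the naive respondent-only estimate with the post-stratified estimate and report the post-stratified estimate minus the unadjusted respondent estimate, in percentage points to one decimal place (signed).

+0.2 percentage points

Unadjusted (pooled respondent) estimate weights by respondent counts:
  (360/1080)×46.3 + (320/1080)×41.7 + (400/1080)×48.8 = 45.863%
Post-stratified estimate weights by population shares:
  0.55×46.3 + 0.19×41.7 + 0.26×48.8 = 46.076%
Difference = 46.076 − 45.863 = 0.213 pp.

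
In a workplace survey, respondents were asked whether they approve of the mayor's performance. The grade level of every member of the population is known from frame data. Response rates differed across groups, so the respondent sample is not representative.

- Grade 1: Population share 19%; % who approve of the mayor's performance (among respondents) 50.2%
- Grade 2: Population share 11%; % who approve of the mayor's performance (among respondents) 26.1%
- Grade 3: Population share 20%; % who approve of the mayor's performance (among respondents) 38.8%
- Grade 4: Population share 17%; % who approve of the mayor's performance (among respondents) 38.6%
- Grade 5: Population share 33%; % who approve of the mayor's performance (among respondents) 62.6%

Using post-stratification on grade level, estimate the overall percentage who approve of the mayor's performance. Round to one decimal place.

Each cell contributes population-share × respondent value:
  Grade 1: 0.19 × 50.2 = 9.538
  Grade 2: 0.11 × 26.1 = 2.871
  Grade 3: 0.2 × 38.8 = 7.76
  Grade 4: 0.17 × 38.6 = 6.562
  Grade 5: 0.33 × 62.6 = 20.658
Post-stratified estimate = 47.389 → 47.4%.

47.4%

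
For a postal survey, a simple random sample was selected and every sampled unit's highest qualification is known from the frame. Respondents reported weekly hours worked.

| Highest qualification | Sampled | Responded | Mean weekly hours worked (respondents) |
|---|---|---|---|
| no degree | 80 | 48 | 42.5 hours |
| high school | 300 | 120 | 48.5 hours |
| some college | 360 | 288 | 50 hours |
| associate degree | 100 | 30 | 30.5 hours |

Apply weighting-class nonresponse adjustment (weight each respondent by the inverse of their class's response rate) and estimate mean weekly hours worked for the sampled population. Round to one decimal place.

Class response rates: no degree 48/80 = 60%, high school 120/300 = 40%, some college 288/360 = 80%, associate degree 30/100 = 30%.
Inverse-response-rate weighting restores each class to its sampled count, so class totals weight by n_sampled:
  no degree: 80 × 42.5 = 3400
  high school: 300 × 48.5 = 14,550
  some college: 360 × 50 = 18,000
  associate degree: 100 × 30.5 = 3050
Adjusted estimate = 39,000 / 840 = 46.4286 → 46.4.

46.4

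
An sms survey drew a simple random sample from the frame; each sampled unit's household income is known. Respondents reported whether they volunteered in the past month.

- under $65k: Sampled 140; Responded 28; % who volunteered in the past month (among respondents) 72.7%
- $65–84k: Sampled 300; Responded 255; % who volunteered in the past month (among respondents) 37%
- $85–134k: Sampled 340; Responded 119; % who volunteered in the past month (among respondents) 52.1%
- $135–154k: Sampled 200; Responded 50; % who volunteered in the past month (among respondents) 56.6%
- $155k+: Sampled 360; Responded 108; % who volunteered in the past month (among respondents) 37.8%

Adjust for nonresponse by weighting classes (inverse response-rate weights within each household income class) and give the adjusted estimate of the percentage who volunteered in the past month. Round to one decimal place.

Response rates by class: under $65k 28/140 = 20%, $65–84k 255/300 = 85%, $85–134k 119/340 = 35%, $135–154k 50/200 = 25%, $155k+ 108/360 = 30%.
Inverse-response-rate weighting restores each class to its sampled count, so class totals weight by n_sampled:
  under $65k: 140 × 72.7 = 10,178
  $65–84k: 300 × 37 = 11,100
  $85–134k: 340 × 52.1 = 17,714
  $135–154k: 200 × 56.6 = 11,320
  $155k+: 360 × 37.8 = 13608
Adjusted estimate = 63,920 / 1,340 = 47.7015 → 47.7%.

47.7%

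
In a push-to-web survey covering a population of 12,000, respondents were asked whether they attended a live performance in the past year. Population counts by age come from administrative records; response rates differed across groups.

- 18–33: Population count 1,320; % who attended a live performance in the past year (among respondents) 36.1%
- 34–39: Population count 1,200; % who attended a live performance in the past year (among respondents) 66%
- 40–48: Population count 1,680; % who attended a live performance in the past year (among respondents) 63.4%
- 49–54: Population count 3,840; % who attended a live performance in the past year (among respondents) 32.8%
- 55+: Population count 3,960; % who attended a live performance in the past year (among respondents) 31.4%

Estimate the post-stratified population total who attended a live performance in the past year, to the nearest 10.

4,840

Estimated count per cell = population count × respondent percentage:
  18–33: 1,320 × 36.1% = 476.52
  34–39: 1,200 × 66% = 792
  40–48: 1,680 × 63.4% = 1065.12
  49–54: 3,840 × 32.8% = 1259.52
  55+: 3,960 × 31.4% = 1243.44
Estimated total = 4836.6 → 4,840.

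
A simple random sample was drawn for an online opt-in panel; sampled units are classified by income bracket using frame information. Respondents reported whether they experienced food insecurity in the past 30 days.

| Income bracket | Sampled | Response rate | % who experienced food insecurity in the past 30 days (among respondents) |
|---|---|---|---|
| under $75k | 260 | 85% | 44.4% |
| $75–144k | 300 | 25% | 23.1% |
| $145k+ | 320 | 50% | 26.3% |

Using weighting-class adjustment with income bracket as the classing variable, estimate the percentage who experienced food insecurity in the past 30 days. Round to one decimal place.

Weighting each respondent by the inverse class response rate inflates each class back to its sampled size, so the class weight is n_sampled:
  under $75k: 260 × 44.4 = 11,544
  $75–144k: 300 × 23.1 = 6930
  $145k+: 320 × 26.3 = 8416
Adjusted estimate = 26,890 / 880 = 30.5568 → 30.6%.

30.6%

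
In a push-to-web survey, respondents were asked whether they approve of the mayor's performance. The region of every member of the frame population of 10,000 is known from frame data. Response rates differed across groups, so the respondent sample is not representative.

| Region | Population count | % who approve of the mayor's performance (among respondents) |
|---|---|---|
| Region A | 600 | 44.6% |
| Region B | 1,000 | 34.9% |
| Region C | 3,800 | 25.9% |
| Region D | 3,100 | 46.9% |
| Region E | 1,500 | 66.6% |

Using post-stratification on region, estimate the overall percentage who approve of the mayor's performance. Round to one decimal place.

40.5%

Each cell contributes population-share × respondent value:
  Region A: (600/10,000) × 44.6 = 2.676
  Region B: (1,000/10,000) × 34.9 = 3.49
  Region C: (3,800/10,000) × 25.9 = 9.842
  Region D: (3,100/10,000) × 46.9 = 14.539
  Region E: (1,500/10,000) × 66.6 = 9.99
Post-stratified estimate = 40.537 → 40.5%.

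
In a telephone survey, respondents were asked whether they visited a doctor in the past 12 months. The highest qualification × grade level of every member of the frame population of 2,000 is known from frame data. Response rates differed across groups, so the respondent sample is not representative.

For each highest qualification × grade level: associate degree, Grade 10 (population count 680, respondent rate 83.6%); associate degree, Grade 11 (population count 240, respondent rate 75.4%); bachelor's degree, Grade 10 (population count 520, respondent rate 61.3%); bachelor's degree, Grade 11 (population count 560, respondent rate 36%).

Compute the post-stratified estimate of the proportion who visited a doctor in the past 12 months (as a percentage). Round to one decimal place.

Post-stratification weights by population share, not respondent share:
  associate degree, Grade 10: (680/2,000) × 83.6 = 28.424
  associate degree, Grade 11: (240/2,000) × 75.4 = 9.048
  bachelor's degree, Grade 10: (520/2,000) × 61.3 = 15.938
  bachelor's degree, Grade 11: (560/2,000) × 36 = 10.08
Post-stratified estimate = 63.49 → 63.5%.

63.5%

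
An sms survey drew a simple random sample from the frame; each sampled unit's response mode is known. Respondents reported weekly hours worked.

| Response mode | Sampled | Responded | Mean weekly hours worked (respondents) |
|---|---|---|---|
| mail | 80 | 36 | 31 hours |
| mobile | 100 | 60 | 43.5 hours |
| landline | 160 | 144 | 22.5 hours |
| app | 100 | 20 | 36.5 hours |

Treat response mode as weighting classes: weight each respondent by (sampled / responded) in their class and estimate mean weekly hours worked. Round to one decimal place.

Class response rates: mail 36/80 = 45%, mobile 60/100 = 60%, landline 144/160 = 90%, app 20/100 = 20%.
Inverse-response-rate weighting restores each class to its sampled count, so class totals weight by n_sampled:
  mail: 80 × 31 = 2480
  mobile: 100 × 43.5 = 4350
  landline: 160 × 22.5 = 3600
  app: 100 × 36.5 = 3650
Adjusted estimate = 14,080 / 440 = 32 → 32.0.

32.0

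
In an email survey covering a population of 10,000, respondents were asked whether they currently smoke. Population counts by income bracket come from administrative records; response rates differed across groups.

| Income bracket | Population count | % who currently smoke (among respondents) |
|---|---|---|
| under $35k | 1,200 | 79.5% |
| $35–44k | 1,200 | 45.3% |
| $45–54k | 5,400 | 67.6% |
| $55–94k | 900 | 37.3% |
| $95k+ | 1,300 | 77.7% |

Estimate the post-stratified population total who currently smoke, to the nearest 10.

6,490

Each cell contributes its population count × the respondent rate:
  under $35k: 1,200 × 79.5% = 954
  $35–44k: 1,200 × 45.3% = 543.6
  $45–54k: 5,400 × 67.6% = 3650.4
  $55–94k: 900 × 37.3% = 335.7
  $95k+: 1,300 × 77.7% = 1010.1
Estimated total = 6493.8 → 6,490.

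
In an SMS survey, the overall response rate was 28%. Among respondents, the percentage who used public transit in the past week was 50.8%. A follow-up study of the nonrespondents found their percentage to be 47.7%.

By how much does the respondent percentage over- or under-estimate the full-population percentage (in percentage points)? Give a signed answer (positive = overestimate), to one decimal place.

Nonresponse fraction = 1 − 0.28 = 0.72.
Bias = (nonresponse fraction) × (respondent percentage − nonrespondent percentage)
     = 0.72 × (50.8 − 47.7) = 0.72 × 3.1 = 2.232.

+2.2 percentage points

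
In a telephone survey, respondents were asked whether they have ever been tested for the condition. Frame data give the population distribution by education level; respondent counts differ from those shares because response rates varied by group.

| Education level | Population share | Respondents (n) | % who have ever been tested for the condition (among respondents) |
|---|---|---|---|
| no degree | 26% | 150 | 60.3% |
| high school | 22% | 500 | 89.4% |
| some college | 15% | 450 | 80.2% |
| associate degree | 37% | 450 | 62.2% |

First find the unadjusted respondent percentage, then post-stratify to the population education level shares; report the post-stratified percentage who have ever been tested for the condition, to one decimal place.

70.4%

Without adjustment, the pooled respondent share is:
  (150/1550)×60.3 + (500/1550)×89.4 + (450/1550)×80.2 + (450/1550)×62.2 = 76.0161%
Post-stratified estimate weights by population shares:
  0.26×60.3 + 0.22×89.4 + 0.15×80.2 + 0.37×62.2 = 70.39%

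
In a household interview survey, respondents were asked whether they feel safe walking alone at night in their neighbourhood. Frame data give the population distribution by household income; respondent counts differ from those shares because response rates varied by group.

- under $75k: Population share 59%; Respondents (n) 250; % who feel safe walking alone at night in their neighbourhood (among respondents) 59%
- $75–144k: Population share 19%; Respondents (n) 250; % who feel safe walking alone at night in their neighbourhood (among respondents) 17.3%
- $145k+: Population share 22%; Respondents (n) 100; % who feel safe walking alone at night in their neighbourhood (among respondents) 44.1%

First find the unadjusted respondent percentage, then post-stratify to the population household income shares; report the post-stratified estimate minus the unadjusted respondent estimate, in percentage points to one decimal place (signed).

+8.7 percentage points

Unadjusted (pooled respondent) estimate weights by respondent counts:
  (250/600)×59 + (250/600)×17.3 + (100/600)×44.1 = 39.1417%
Reweighting by population household income shares:
  0.59×59 + 0.19×17.3 + 0.22×44.1 = 47.799%
Difference = 47.799 − 39.1417 = 8.6573 pp.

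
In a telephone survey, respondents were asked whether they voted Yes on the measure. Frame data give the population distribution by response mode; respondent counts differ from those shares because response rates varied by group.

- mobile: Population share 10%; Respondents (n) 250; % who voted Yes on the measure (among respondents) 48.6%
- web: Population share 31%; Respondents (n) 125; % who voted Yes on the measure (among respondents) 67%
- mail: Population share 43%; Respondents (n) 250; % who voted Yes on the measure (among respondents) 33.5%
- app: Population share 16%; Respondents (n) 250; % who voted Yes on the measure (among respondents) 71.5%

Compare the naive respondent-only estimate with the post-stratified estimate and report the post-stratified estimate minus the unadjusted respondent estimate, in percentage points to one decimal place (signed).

Unadjusted (pooled respondent) estimate weights by respondent counts:
  (250/875)×48.6 + (125/875)×67 + (250/875)×33.5 + (250/875)×71.5 = 53.4571%
Reweighting by population response mode shares:
  0.1×48.6 + 0.31×67 + 0.43×33.5 + 0.16×71.5 = 51.475%
Difference = 51.475 − 53.4571 = -1.9821 pp.

-2.0 percentage points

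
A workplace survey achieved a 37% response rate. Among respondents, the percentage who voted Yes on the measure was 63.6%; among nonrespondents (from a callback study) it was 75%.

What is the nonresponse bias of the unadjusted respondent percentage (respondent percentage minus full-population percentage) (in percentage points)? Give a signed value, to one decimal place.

Nonresponse fraction = 1 − 0.37 = 0.63.
Bias = (nonresponse fraction) × (respondent percentage − nonrespondent percentage)
     = 0.63 × (63.6 − 75) = 0.63 × -11.4 = -7.182.

-7.2 percentage points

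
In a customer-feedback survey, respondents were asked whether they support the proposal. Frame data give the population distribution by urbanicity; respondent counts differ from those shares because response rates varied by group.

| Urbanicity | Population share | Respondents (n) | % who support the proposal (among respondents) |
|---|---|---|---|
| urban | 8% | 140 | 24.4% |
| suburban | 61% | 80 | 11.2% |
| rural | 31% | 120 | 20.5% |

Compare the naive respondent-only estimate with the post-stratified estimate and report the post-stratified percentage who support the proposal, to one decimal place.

Without adjustment, the pooled respondent share is:
  (140/340)×24.4 + (80/340)×11.2 + (120/340)×20.5 = 19.9176%
Reweighting by population urbanicity shares:
  0.08×24.4 + 0.61×11.2 + 0.31×20.5 = 15.139%

15.1%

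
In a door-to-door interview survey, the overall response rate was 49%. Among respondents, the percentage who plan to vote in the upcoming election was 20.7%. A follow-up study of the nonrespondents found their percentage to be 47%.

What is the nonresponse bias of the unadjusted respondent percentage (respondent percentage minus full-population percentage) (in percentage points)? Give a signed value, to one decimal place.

-13.4 percentage points

Nonresponse fraction = 1 − 0.49 = 0.51.
Bias = (nonresponse fraction) × (respondent percentage − nonrespondent percentage)
     = 0.51 × (20.7 − 47) = 0.51 × -26.3 = -13.413.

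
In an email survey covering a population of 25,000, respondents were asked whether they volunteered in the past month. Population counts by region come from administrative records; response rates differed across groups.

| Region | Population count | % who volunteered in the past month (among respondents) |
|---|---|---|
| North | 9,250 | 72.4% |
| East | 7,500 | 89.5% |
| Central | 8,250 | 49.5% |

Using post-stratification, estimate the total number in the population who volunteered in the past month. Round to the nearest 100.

Each cell contributes its population count × the respondent rate:
  North: 9,250 × 72.4% = 6697
  East: 7,500 × 89.5% = 6712.5
  Central: 8,250 × 49.5% = 4083.75
Estimated total = 17493.2 → 17,500.

17,500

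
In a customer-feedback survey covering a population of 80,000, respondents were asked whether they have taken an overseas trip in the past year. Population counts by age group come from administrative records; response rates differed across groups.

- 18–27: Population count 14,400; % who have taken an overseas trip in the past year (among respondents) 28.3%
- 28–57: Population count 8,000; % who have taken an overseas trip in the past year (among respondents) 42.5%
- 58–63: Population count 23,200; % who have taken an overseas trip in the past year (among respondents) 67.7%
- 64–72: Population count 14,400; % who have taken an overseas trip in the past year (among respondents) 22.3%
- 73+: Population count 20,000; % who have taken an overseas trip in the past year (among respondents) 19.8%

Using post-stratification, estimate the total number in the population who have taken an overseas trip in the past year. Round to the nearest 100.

30,400

Apply each group's respondent rate to its population count:
  18–27: 14,400 × 28.3% = 4075.2
  28–57: 8,000 × 42.5% = 3400
  58–63: 23,200 × 67.7% = 15706.4
  64–72: 14,400 × 22.3% = 3211.2
  73+: 20,000 × 19.8% = 3960
Estimated total = 30352.8 → 30,400.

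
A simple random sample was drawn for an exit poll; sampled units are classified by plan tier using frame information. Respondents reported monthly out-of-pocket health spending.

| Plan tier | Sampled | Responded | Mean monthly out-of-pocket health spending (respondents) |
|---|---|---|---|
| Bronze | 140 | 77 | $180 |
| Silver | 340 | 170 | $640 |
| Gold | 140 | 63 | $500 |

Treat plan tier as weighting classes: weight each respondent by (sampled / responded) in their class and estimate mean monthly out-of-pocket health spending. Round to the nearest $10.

$500

Class response rates: Bronze 77/140 = 55%, Silver 170/340 = 50%, Gold 63/140 = 45%.
With weight = n_sampled/n_responded per class, the weighted class total is n_sampled:
  Bronze: 140 × 180 = 25,200
  Silver: 340 × 640 = 217,600
  Gold: 140 × 500 = 70,000
Adjusted estimate = 312,800 / 620 = 504.516 → $500.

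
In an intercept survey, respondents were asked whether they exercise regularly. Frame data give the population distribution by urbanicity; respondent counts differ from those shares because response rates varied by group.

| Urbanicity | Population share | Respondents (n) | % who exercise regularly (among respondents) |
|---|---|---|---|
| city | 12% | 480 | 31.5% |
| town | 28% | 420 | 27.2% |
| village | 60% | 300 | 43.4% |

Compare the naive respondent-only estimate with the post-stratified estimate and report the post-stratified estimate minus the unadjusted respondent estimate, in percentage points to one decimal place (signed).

Without adjustment, the pooled respondent share is:
  (480/1200)×31.5 + (420/1200)×27.2 + (300/1200)×43.4 = 32.97%
Post-stratified estimate weights by population shares:
  0.12×31.5 + 0.28×27.2 + 0.6×43.4 = 37.436%
Difference = 37.436 − 32.97 = 4.466 pp.

+4.5 percentage points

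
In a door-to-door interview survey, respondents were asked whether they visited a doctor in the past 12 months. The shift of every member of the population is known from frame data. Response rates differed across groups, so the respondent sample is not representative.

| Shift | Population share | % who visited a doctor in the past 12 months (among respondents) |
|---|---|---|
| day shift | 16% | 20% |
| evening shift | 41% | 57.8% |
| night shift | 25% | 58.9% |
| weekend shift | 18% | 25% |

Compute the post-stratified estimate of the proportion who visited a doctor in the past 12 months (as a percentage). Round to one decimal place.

Weight each group's respondent value by its population share:
  day shift: 0.16 × 20 = 3.2
  evening shift: 0.41 × 57.8 = 23.698
  night shift: 0.25 × 58.9 = 14.725
  weekend shift: 0.18 × 25 = 4.5
Post-stratified estimate = 46.123 → 46.1%.

46.1%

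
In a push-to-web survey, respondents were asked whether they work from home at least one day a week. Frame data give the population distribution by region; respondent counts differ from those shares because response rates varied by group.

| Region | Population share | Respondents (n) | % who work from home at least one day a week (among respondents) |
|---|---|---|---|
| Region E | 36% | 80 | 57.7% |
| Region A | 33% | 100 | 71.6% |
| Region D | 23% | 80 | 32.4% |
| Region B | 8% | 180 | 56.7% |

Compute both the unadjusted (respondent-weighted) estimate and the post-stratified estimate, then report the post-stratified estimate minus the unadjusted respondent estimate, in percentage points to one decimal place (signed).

+0.5 percentage points

Naive respondent-only estimate (weights = respondent counts):
  (80/440)×57.7 + (100/440)×71.6 + (80/440)×32.4 + (180/440)×56.7 = 55.85%
Post-stratifying to population shares instead:
  0.36×57.7 + 0.33×71.6 + 0.23×32.4 + 0.08×56.7 = 56.388%
Difference = 56.388 − 55.85 = 0.538 pp.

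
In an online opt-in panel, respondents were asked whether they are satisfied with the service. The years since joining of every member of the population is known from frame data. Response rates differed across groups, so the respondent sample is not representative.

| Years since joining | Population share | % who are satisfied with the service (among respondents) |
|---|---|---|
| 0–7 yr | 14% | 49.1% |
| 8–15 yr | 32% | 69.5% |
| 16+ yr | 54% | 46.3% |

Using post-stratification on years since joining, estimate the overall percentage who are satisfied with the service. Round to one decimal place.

Post-stratification weights by population share, not respondent share:
  0–7 yr: 0.14 × 49.1 = 6.874
  8–15 yr: 0.32 × 69.5 = 22.24
  16+ yr: 0.54 × 46.3 = 25.002
Post-stratified estimate = 54.116 → 54.1%.

54.1%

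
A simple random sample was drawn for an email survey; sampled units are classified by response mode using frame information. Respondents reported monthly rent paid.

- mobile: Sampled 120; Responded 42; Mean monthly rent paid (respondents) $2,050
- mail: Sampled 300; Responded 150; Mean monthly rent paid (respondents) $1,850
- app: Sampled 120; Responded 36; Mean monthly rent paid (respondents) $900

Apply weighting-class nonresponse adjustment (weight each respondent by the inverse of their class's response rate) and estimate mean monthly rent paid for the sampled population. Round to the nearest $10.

Response rates by class: mobile 42/120 = 35%, mail 150/300 = 50%, app 36/120 = 30%.
Each respondent's weight = sampled/responded in their class; summing within a class gives n_sampled, so:
  mobile: 120 × 2050 = 246,000
  mail: 300 × 1850 = 555,000
  app: 120 × 900 = 108,000
Adjusted estimate = 909,000 / 540 = 1683.33 → $1,680.

$1,680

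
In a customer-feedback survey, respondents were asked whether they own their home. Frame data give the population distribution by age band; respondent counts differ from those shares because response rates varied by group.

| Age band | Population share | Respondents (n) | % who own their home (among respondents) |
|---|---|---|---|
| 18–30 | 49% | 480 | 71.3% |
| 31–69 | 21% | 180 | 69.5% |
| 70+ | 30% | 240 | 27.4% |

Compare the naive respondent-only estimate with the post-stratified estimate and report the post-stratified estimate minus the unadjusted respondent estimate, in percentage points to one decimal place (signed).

Naive respondent-only estimate (weights = respondent counts):
  (480/900)×71.3 + (180/900)×69.5 + (240/900)×27.4 = 59.2333%
Post-stratifying to population shares instead:
  0.49×71.3 + 0.21×69.5 + 0.3×27.4 = 57.752%
Difference = 57.752 − 59.2333 = -1.4813 pp.

-1.5 percentage points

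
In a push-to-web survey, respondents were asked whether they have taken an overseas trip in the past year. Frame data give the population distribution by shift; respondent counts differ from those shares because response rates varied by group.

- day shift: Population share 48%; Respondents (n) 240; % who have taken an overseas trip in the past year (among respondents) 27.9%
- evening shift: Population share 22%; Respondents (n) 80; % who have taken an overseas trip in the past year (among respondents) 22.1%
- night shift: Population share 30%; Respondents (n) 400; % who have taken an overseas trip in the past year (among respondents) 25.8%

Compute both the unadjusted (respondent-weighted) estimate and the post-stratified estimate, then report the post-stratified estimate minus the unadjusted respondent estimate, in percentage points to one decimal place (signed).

-0.1 percentage points

Naive respondent-only estimate (weights = respondent counts):
  (240/720)×27.9 + (80/720)×22.1 + (400/720)×25.8 = 26.0889%
Reweighting by population shift shares:
  0.48×27.9 + 0.22×22.1 + 0.3×25.8 = 25.994%
Difference = 25.994 − 26.0889 = -0.0949 pp.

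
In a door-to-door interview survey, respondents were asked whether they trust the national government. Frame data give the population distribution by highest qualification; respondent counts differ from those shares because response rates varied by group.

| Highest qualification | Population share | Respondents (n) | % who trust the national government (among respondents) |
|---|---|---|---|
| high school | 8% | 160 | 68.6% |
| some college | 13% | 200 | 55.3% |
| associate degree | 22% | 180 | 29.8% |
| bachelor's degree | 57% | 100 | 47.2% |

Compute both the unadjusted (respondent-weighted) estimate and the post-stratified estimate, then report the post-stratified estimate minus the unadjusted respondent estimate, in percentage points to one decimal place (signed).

Unadjusted (pooled respondent) estimate weights by respondent counts:
  (160/640)×68.6 + (200/640)×55.3 + (180/640)×29.8 + (100/640)×47.2 = 50.1875%
Post-stratifying to population shares instead:
  0.08×68.6 + 0.13×55.3 + 0.22×29.8 + 0.57×47.2 = 46.137%
Difference = 46.137 − 50.1875 = -4.0505 pp.

-4.1 percentage points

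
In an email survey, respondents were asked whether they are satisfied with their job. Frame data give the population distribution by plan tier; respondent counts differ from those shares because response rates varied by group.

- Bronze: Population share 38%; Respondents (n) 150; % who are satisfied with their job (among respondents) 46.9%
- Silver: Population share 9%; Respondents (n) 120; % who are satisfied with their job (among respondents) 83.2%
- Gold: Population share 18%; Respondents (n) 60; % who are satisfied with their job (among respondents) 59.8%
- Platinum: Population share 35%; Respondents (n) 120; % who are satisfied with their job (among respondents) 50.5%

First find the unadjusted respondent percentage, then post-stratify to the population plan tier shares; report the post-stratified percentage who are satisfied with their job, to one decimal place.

53.7%

Naive respondent-only estimate (weights = respondent counts):
  (150/450)×46.9 + (120/450)×83.2 + (60/450)×59.8 + (120/450)×50.5 = 59.26%
Post-stratified estimate weights by population shares:
  0.38×46.9 + 0.09×83.2 + 0.18×59.8 + 0.35×50.5 = 53.749%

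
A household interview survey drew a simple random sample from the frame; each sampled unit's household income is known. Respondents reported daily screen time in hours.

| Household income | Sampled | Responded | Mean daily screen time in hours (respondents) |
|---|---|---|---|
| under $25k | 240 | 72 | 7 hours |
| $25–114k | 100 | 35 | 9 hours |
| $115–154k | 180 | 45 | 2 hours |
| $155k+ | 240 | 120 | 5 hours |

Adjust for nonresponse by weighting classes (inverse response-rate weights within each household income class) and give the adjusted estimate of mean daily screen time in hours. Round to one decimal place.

5.4

Class response rates: under $25k 72/240 = 30%, $25–114k 35/100 = 35%, $115–154k 45/180 = 25%, $155k+ 120/240 = 50%.
With weight = n_sampled/n_responded per class, the weighted class total is n_sampled:
  under $25k: 240 × 7 = 1680
  $25–114k: 100 × 9 = 900
  $115–154k: 180 × 2 = 360
  $155k+: 240 × 5 = 1200
Adjusted estimate = 4140 / 760 = 5.44737 → 5.4.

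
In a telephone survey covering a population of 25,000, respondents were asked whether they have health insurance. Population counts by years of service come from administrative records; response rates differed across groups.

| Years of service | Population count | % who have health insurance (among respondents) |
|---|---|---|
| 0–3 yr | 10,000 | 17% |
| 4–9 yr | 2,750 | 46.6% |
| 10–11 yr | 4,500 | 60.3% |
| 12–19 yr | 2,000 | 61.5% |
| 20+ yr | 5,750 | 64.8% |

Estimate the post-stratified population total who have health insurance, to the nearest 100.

Estimated count per cell = population count × respondent percentage:
  0–3 yr: 10,000 × 17% = 1700
  4–9 yr: 2,750 × 46.6% = 1281.5
  10–11 yr: 4,500 × 60.3% = 2713.5
  12–19 yr: 2,000 × 61.5% = 1230
  20+ yr: 5,750 × 64.8% = 3726
Estimated total = 10,651 → 10,700.

10,700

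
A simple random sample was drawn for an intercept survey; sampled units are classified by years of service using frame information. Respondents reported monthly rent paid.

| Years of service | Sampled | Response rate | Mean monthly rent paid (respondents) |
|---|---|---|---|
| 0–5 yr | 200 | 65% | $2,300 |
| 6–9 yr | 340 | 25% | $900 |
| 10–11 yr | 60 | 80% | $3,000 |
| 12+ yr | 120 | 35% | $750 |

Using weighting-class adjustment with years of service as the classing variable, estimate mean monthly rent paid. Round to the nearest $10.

$1,440

Each respondent's weight = sampled/responded in their class; summing within a class gives n_sampled, so:
  0–5 yr: 200 × 2300 = 460,000
  6–9 yr: 340 × 900 = 306,000
  10–11 yr: 60 × 3000 = 180,000
  12+ yr: 120 × 750 = 90,000
Adjusted estimate = 1,036,000 / 720 = 1438.89 → $1,440.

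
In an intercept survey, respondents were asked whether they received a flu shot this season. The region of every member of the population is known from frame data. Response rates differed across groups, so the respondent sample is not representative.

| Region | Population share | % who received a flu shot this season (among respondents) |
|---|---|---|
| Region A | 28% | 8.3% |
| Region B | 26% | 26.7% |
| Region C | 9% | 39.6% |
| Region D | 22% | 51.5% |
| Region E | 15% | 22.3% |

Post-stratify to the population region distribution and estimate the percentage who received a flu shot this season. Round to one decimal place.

Reweight to the known region distribution:
  Region A: 0.28 × 8.3 = 2.324
  Region B: 0.26 × 26.7 = 6.942
  Region C: 0.09 × 39.6 = 3.564
  Region D: 0.22 × 51.5 = 11.33
  Region E: 0.15 × 22.3 = 3.345
Post-stratified estimate = 27.505 → 27.5%.

27.5%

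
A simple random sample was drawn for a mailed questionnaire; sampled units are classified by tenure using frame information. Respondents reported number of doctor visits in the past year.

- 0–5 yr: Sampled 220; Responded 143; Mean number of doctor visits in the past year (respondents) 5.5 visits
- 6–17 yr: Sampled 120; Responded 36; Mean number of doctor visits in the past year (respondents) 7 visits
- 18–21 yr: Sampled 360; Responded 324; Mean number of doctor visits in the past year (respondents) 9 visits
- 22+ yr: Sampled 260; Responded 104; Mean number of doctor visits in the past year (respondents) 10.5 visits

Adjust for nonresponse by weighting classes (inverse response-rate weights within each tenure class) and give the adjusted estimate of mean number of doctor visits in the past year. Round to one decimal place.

Class response rates: 0–5 yr 143/220 = 65%, 6–17 yr 36/120 = 30%, 18–21 yr 324/360 = 90%, 22+ yr 104/260 = 40%.
Weighting each respondent by the inverse class response rate inflates each class back to its sampled size, so the class weight is n_sampled:
  0–5 yr: 220 × 5.5 = 1210
  6–17 yr: 120 × 7 = 840
  18–21 yr: 360 × 9 = 3240
  22+ yr: 260 × 10.5 = 2730
Adjusted estimate = 8020 / 960 = 8.35417 → 8.4.

8.4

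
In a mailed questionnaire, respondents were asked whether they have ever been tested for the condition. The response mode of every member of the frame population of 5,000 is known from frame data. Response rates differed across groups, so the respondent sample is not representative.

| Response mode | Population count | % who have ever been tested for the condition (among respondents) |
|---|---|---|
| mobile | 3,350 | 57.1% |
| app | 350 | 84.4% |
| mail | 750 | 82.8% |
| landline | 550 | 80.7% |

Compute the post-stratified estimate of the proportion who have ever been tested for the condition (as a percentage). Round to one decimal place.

65.5%

Weight each group's respondent value by its population share:
  mobile: (3,350/5,000) × 57.1 = 38.257
  app: (350/5,000) × 84.4 = 5.908
  mail: (750/5,000) × 82.8 = 12.42
  landline: (550/5,000) × 80.7 = 8.877
Post-stratified estimate = 65.462 → 65.5%.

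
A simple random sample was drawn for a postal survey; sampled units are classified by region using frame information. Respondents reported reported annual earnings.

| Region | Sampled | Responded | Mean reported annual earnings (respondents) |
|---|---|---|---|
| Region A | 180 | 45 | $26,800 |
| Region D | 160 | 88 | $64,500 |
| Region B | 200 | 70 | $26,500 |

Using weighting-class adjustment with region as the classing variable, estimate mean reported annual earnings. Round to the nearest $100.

Response rates by class: Region A 45/180 = 25%, Region D 88/160 = 55%, Region B 70/200 = 35%.
With weight = n_sampled/n_responded per class, the weighted class total is n_sampled:
  Region A: 180 × 26,800 = 4,824,000
  Region D: 160 × 64,500 = 10,320,000
  Region B: 200 × 26,500 = 5,300,000
Adjusted estimate = 20,444,000 / 540 = 37859.3 → $37,900.

$37,900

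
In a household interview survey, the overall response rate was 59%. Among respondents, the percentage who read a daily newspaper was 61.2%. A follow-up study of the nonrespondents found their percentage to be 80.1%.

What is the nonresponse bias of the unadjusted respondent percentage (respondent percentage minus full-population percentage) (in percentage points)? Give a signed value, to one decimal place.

Nonresponse fraction = 1 − 0.59 = 0.41.
Bias = (nonresponse fraction) × (respondent percentage − nonrespondent percentage)
     = 0.41 × (61.2 − 80.1) = 0.41 × -18.9 = -7.749.

-7.7 percentage points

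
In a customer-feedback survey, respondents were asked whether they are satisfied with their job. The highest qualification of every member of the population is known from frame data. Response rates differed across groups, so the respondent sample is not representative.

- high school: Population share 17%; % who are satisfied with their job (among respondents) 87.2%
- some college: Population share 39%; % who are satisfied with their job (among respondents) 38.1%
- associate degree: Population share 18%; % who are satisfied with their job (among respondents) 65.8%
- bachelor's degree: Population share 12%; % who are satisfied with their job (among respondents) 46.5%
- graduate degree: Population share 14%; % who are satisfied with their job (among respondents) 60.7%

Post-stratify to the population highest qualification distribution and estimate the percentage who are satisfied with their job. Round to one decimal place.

Reweight to the known highest qualification distribution:
  high school: 0.17 × 87.2 = 14.824
  some college: 0.39 × 38.1 = 14.859
  associate degree: 0.18 × 65.8 = 11.844
  bachelor's degree: 0.12 × 46.5 = 5.58
  graduate degree: 0.14 × 60.7 = 8.498
Post-stratified estimate = 55.605 → 55.6%.

55.6%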